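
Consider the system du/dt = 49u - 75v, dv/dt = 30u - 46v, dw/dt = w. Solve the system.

Coefficient matrix A = [[49, -75, 0], [30, -46, 0], [0, 0, 1]].
det(A - λI) = 0 gives eigenvalues λ = 1, 4, -1.
For λ=1: eigenvector (0,0,1).
For λ=4: eigenvector (-5,-3,0).
For λ=-1: eigenvector (3,2,0).
General solution: K_1e^(t)(0,0,1) + K_2e^(4t)(-5,-3,0) + K_3e^(-t)(3,2,0).

u(t) = -5K_2e^(4t) + 3K_3e^(-t), v(t) = -3K_2e^(4t) + 2K_3e^(-t), w(t) = K_1e^(t)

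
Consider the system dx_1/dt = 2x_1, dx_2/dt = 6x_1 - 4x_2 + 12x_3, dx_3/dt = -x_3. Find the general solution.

x_1(t) = C_1e^(2t), x_2(t) = C_1e^(2t) + 4C_2e^(-t) + C_3e^(-4t), x_3(t) = C_2e^(-t)

Coefficient matrix A = [[2, 0, 0], [6, -4, 12], [0, 0, -1]].
det(A - λI) = 0 gives eigenvalues λ = 2, -1, -4.
For λ=2: eigenvector (1,1,0).
For λ=-1: eigenvector (0,4,1).
For λ=-4: eigenvector (0,1,0).
General solution: C_1e^(2t)(1,1,0) + C_2e^(-t)(0,4,1) + C_3e^(-4t)(0,1,0).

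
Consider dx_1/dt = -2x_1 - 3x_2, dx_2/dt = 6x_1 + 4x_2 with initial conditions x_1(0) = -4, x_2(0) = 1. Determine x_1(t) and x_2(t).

Coefficient matrix A = [[-2, -3], [6, 4]].
Characteristic polynomial det(A - λI) = λ^2 - 2λ + 10 = 0.
Eigenvalues λ = 1 ± 3i (complex conjugate pair).
For λ=1+3i: an eigenvector is (0,-1) - i(1,-1) = (0 - i, -1 + i).
A real fundamental pair from Re and Im of e^((1+3i)t)v: X_1 = e^(t)(cos(3t)·(0,-1) + sin(3t)·(1,-1)), X_2 = e^(t)(sin(3t)·(0,-1) - cos(3t)·(1,-1)).
General solution: C_1X_1 + C_2X_2.
Applying x_1(0)=-4, x_2(0)=1 gives C_1=3, C_2=4.

x_1(t) = 3e^(t)sin(3t) - 4e^(t)cos(3t), x_2(t) = -7e^(t)sin(3t) + e^(t)cos(3t)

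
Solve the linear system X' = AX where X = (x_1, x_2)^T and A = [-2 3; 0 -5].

Coefficient matrix A = [[-2, 3], [0, -5]].
Characteristic polynomial det(A - λI) = λ^2 + 7λ + 10 = 0.
Eigenvalues λ = -5, -2.
For λ=-5: (A-λI) row 1 is [3, 3], so an eigenvector is (-1, 1).
For λ=-2: (A-λI) row 1 is [0, 3], so an eigenvector is (-1, 0).
General solution: C_1e^(-5t)(-1,1) + C_2e^(-2t)(-1,0).

x_1(t) = -C_1e^(-5t) - C_2e^(-2t), x_2(t) = C_1e^(-5t)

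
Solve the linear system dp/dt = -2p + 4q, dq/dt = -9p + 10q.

Coefficient matrix A = [[-2, 4], [-9, 10]].
Characteristic polynomial det(A - λI) = λ^2 - 8λ + 16 = 0.
Single eigenvalue λ = 4 with algebraic multiplicity 2.
Eigenvector v = (-2,-3); generalized eigenvector w with (A-λI)w=v is (-1,-2).
General solution: e^(4t)[c_1·v + c_2·(t·v + w)].

p(t) = -2c_1e^(4t) - 2c_2te^(4t) - c_2e^(4t), q(t) = -3c_1e^(4t) - 3c_2te^(4t) - 2c_2e^(4t)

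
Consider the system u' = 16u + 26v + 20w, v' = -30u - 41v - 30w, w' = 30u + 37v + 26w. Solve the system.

Coefficient matrix A = [[16, 26, 20], [-30, -41, -30], [30, 37, 26]].
det(A - λI) = 0 gives eigenvalues λ = 4, 1, -4.
For λ=4: eigenvector (1,-2,2).
For λ=1: eigenvector (-2,5,-5).
For λ=-4: eigenvector (-1,0,1).
General solution: C_1e^(4t)(1,-2,2) + C_2e^(t)(-2,5,-5) + C_3e^(-4t)(-1,0,1).

u(t) = C_1e^(4t) - 2C_2e^(t) - C_3e^(-4t), v(t) = -2C_1e^(4t) + 5C_2e^(t), w(t) = 2C_1e^(4t) - 5C_2e^(t) + C_3e^(-4t)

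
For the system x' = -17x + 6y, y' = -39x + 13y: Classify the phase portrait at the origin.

A = [[-17,6],[-39,13]]; det(A-λI) = λ^2 + 4λ + 13.
λ = -2 ± 3i: negative real part.

stable spiral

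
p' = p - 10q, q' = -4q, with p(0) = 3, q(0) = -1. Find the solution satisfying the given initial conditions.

Coefficient matrix A = [[1, -10], [0, -4]].
Characteristic polynomial det(A - λI) = λ^2 + 3λ - 4 = 0.
Eigenvalues λ = -4, 1.
For λ=-4: (A-λI) row 1 is [5, -10], so an eigenvector is (-2, -1).
For λ=1: (A-λI) row 1 is [0, -10], so an eigenvector is (1, 0).
General solution: C_1e^(-4t)(-2,-1) + C_2e^(t)(1,0).
Applying p(0)=3, q(0)=-1 gives C_1=1, C_2=5.

p(t) = 5e^(t) - 2e^(-4t), q(t) = -e^(-4t)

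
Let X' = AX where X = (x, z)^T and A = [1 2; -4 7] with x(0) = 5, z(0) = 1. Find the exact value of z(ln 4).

-7616

A = [[1,2],[-4,7]]; eigenvalues λ = 5, 3.
Eigenvectors: (1,2) for λ=5, (1,1) for λ=3.
From the initial condition, c_1 = -4, c_2 = 9.
z(ln 4) = (-4)(4^5)(2) + (9)(4^3)(1) = -7616.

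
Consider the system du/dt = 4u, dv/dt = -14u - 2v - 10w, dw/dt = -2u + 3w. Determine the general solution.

Coefficient matrix A = [[4, 0, 0], [-14, -2, -10], [-2, 0, 3]].
det(A - λI) = 0 gives eigenvalues λ = 4, -2, 3.
For λ=4: eigenvector (1,1,-2).
For λ=-2: eigenvector (0,1,0).
For λ=3: eigenvector (0,-2,1).
General solution: c_1e^(4t)(1,1,-2) + c_2e^(-2t)(0,1,0) + c_3e^(3t)(0,-2,1).

u(t) = c_1e^(4t), v(t) = c_1e^(4t) + c_2e^(-2t) - 2c_3e^(3t), w(t) = -2c_1e^(4t) + c_3e^(3t)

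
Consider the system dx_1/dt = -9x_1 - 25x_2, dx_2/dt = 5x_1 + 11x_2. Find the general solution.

x_1(t) = -2C_1e^(t)sin(5t) + C_1e^(t)cos(5t) + C_2e^(t)sin(5t) + 2C_2e^(t)cos(5t), x_2(t) = C_1e^(t)sin(5t) - C_2e^(t)cos(5t)

Coefficient matrix A = [[-9, -25], [5, 11]].
Characteristic polynomial det(A - λI) = λ^2 - 2λ + 26 = 0.
Eigenvalues λ = 1 ± 5i (complex conjugate pair).
For λ=1+5i: an eigenvector is (1,0) - i(-2,1) = (1 + 2i, 0 - i).
A real fundamental pair from Re and Im of e^((1+5i)t)v: X_1 = e^(t)(cos(5t)·(1,0) + sin(5t)·(-2,1)), X_2 = e^(t)(sin(5t)·(1,0) - cos(5t)·(-2,1)).
General solution: C_1X_1 + C_2X_2.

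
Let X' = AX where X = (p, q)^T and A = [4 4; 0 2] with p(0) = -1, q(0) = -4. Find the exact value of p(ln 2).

A = [[4,4],[0,2]]; eigenvalues λ = 2, 4.
Eigenvectors: (2,-1) for λ=2, (-1,0) for λ=4.
From the initial condition, c_1 = 4, c_2 = 9.
p(ln 2) = (4)(2^2)(2) + (9)(2^4)(-1) = -112.

-112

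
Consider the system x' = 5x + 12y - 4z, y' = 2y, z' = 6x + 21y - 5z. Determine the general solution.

x(t) = C_1e^(t) + 2C_2e^(-t), y(t) = C_3e^(2t), z(t) = C_1e^(t) + 3C_2e^(-t) + 3C_3e^(2t)

Coefficient matrix A = [[5, 12, -4], [0, 2, 0], [6, 21, -5]].
det(A - λI) = 0 gives eigenvalues λ = 1, -1, 2.
For λ=1: eigenvector (1,0,1).
For λ=-1: eigenvector (2,0,3).
For λ=2: eigenvector (0,1,3).
General solution: C_1e^(t)(1,0,1) + C_2e^(-t)(2,0,3) + C_3e^(2t)(0,1,3).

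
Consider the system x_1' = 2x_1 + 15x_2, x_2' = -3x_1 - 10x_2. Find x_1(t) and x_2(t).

x_1(t) = 2K_1e^(-4t)sin(3t) + K_1e^(-4t)cos(3t) + K_2e^(-4t)sin(3t) - 2K_2e^(-4t)cos(3t), x_2(t) = -K_1e^(-4t)sin(3t) + K_2e^(-4t)cos(3t)

Coefficient matrix A = [[2, 15], [-3, -10]].
Characteristic polynomial det(A - λI) = λ^2 + 8λ + 25 = 0.
Eigenvalues λ = -4 ± 3i (complex conjugate pair).
For λ=-4+3i: an eigenvector is (1,0) - i(2,-1) = (1 - 2i, 0 + i).
A real fundamental pair from Re and Im of e^((-4+3i)t)v: X_1 = e^(-4t)(cos(3t)·(1,0) + sin(3t)·(2,-1)), X_2 = e^(-4t)(sin(3t)·(1,0) - cos(3t)·(2,-1)).
General solution: K_1X_1 + K_2X_2.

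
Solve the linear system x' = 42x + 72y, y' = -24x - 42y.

x(t) = -2c_1e^(6t) + 3c_2e^(-6t), y(t) = c_1e^(6t) - 2c_2e^(-6t)

Coefficient matrix A = [[42, 72], [-24, -42]].
Characteristic polynomial det(A - λI) = λ^2 - 36 = 0.
Eigenvalues λ = 6, -6.
For λ=6: (A-λI) row 1 is [36, 72], so an eigenvector is (-2, 1).
For λ=-6: (A-λI) row 1 is [48, 72], so an eigenvector is (3, -2).
General solution: c_1e^(6t)(-2,1) + c_2e^(-6t)(3,-2).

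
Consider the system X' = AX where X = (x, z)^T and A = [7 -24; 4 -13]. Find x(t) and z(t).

x(t) = 2c_1e^(-5t) + 3c_2e^(-t), z(t) = c_1e^(-5t) + c_2e^(-t)

Coefficient matrix A = [[7, -24], [4, -13]].
Characteristic polynomial det(A - λI) = λ^2 + 6λ + 5 = 0.
Eigenvalues λ = -5, -1.
For λ=-5: (A-λI) row 1 is [12, -24], so an eigenvector is (2, 1).
For λ=-1: (A-λI) row 1 is [8, -24], so an eigenvector is (3, 1).
General solution: c_1e^(-5t)(2,1) + c_2e^(-t)(3,1).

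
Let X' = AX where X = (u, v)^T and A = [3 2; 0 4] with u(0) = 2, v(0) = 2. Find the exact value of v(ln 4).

A = [[3,2],[0,4]]; eigenvalues λ = 4, 3.
Eigenvectors: (-2,-1) for λ=4, (-1,0) for λ=3.
From the initial condition, c_1 = -2, c_2 = 2.
v(ln 4) = (-2)(4^4)(-1) + (2)(4^3)(0) = 512.

512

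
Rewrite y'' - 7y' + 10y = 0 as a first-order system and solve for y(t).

Let x_1 = y, x_2 = y'. Then x_1' = x_2 and x_2' = -10x_1 + 7x_2.
A = [[0,1],[-10,7]]; det(A-λI) = λ^2 - 7λ + 10.
Eigenvalues λ = 2, 5 with eigenvectors (1,2), (1,5).

y(t) = C_1e^(2t) + C_2e^(5t)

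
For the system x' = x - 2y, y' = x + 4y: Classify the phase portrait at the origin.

A = [[1,-2],[1,4]]; det(A-λI) = λ^2 - 5λ + 6.
λ = 3, 2: both positive.

unstable node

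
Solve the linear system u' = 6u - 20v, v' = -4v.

Coefficient matrix A = [[6, -20], [0, -4]].
Characteristic polynomial det(A - λI) = λ^2 - 2λ - 24 = 0.
Eigenvalues λ = 6, -4.
For λ=6: (A-λI) row 1 is [0, -20], so an eigenvector is (1, 0).
For λ=-4: (A-λI) row 1 is [10, -20], so an eigenvector is (2, 1).
General solution: c_1e^(6t)(1,0) + c_2e^(-4t)(2,1).

u(t) = c_1e^(6t) + 2c_2e^(-4t), v(t) = c_2e^(-4t)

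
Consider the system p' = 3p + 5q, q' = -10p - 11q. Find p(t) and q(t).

Coefficient matrix A = [[3, 5], [-10, -11]].
Characteristic polynomial det(A - λI) = λ^2 + 8λ + 17 = 0.
Eigenvalues λ = -4 ± i (complex conjugate pair).
For λ=-4+i: an eigenvector is (-1,1) - i(-2,3) = (-1 + 2i, 1 - 3i).
A real fundamental pair from Re and Im of e^((-4+i)t)v: X_1 = e^(-4t)(cos(t)·(-1,1) + sin(t)·(-2,3)), X_2 = e^(-4t)(sin(t)·(-1,1) - cos(t)·(-2,3)).
General solution: c_1X_1 + c_2X_2.

p(t) = -2c_1e^(-4t)sin(t) - c_1e^(-4t)cos(t) - c_2e^(-4t)sin(t) + 2c_2e^(-4t)cos(t), q(t) = 3c_1e^(-4t)sin(t) + c_1e^(-4t)cos(t) + c_2e^(-4t)sin(t) - 3c_2e^(-4t)cos(t)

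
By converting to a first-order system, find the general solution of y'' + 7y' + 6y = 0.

y(t) = C_1e^(-6t) + C_2e^(-t)

Let x_1 = y, x_2 = y'. Then x_1' = x_2 and x_2' = -6x_1 - 7x_2.
A = [[0,1],[-6,-7]]; det(A-λI) = λ^2 + 7λ + 6.
Eigenvalues λ = -6, -1 with eigenvectors (1,-6), (1,-1).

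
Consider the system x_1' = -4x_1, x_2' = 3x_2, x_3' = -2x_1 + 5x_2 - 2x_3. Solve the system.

Coefficient matrix A = [[-4, 0, 0], [0, 3, 0], [-2, 5, -2]].
det(A - λI) = 0 gives eigenvalues λ = 3, -2, -4.
For λ=3: eigenvector (0,-1,-1).
For λ=-2: eigenvector (0,0,1).
For λ=-4: eigenvector (1,0,1).
General solution: c_1e^(3t)(0,-1,-1) + c_2e^(-2t)(0,0,1) + c_3e^(-4t)(1,0,1).

x_1(t) = c_3e^(-4t), x_2(t) = -c_1e^(3t), x_3(t) = -c_1e^(3t) + c_2e^(-2t) + c_3e^(-4t)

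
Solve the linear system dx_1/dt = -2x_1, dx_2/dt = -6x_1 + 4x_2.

x_1(t) = -K_2e^(-2t), x_2(t) = K_1e^(4t) - K_2e^(-2t)

Coefficient matrix A = [[-2, 0], [-6, 4]].
Characteristic polynomial det(A - λI) = λ^2 - 2λ - 8 = 0.
Eigenvalues λ = 4, -2.
For λ=4: (A-λI) row 1 is [-6, 0], so an eigenvector is (0, 1).
For λ=-2: (A-λI) row 2 is [-6, 6], so an eigenvector is (-1, -1).
General solution: K_1e^(4t)(0,1) + K_2e^(-2t)(-1,-1).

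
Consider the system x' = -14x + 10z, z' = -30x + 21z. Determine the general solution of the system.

Coefficient matrix A = [[-14, 10], [-30, 21]].
Characteristic polynomial det(A - λI) = λ^2 - 7λ + 6 = 0.
Eigenvalues λ = 6, 1.
For λ=6: (A-λI) row 1 is [-20, 10], so an eigenvector is (-1, -2).
For λ=1: (A-λI) row 1 is [-15, 10], so an eigenvector is (-2, -3).
General solution: c_1e^(6t)(-1,-2) + c_2e^(t)(-2,-3).

x(t) = -c_1e^(6t) - 2c_2e^(t), z(t) = -2c_1e^(6t) - 3c_2e^(t)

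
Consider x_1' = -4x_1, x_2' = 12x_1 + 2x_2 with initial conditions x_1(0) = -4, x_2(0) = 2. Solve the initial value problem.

Coefficient matrix A = [[-4, 0], [12, 2]].
Characteristic polynomial det(A - λI) = λ^2 + 2λ - 8 = 0.
Eigenvalues λ = -4, 2.
For λ=-4: (A-λI) row 2 is [12, 6], so an eigenvector is (-1, 2).
For λ=2: (A-λI) row 1 is [-6, 0], so an eigenvector is (0, 1).
General solution: c_1e^(-4t)(-1,2) + c_2e^(2t)(0,1).
Applying x_1(0)=-4, x_2(0)=2 gives c_1=4, c_2=-6.

x_1(t) = -4e^(-4t), x_2(t) = -6e^(2t) + 8e^(-4t)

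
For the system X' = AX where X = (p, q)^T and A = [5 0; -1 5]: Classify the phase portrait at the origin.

unstable improper node

A = [[5,0],[-1,5]]; det(A-λI) = λ^2 - 10λ + 25.
repeated λ = 5 with a single eigenvector.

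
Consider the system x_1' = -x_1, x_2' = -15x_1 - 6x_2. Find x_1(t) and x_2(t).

Coefficient matrix A = [[-1, 0], [-15, -6]].
Characteristic polynomial det(A - λI) = λ^2 + 7λ + 6 = 0.
Eigenvalues λ = -1, -6.
For λ=-1: (A-λI) row 2 is [-15, -5], so an eigenvector is (1, -3).
For λ=-6: (A-λI) row 1 is [5, 0], so an eigenvector is (0, 1).
General solution: C_1e^(-t)(1,-3) + C_2e^(-6t)(0,1).

x_1(t) = C_1e^(-t), x_2(t) = -3C_1e^(-t) + C_2e^(-6t)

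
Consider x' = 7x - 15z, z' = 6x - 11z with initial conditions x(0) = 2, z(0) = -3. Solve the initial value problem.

Coefficient matrix A = [[7, -15], [6, -11]].
Characteristic polynomial det(A - λI) = λ^2 + 4λ + 13 = 0.
Eigenvalues λ = -2 ± 3i (complex conjugate pair).
For λ=-2+3i: an eigenvector is (2,1) - i(1,1) = (2 - i, 1 - i).
A real fundamental pair from Re and Im of e^((-2+3i)t)v: X_1 = e^(-2t)(cos(3t)·(2,1) + sin(3t)·(1,1)), X_2 = e^(-2t)(sin(3t)·(2,1) - cos(3t)·(1,1)).
General solution: K_1X_1 + K_2X_2.
Applying x(0)=2, z(0)=-3 gives K_1=5, K_2=8.

x(t) = 21e^(-2t)sin(3t) + 2e^(-2t)cos(3t), z(t) = 13e^(-2t)sin(3t) - 3e^(-2t)cos(3t)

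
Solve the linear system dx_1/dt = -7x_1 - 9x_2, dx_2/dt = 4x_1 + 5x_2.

Coefficient matrix A = [[-7, -9], [4, 5]].
Characteristic polynomial det(A - λI) = λ^2 + 2λ + 1 = 0.
Single eigenvalue λ = -1 with algebraic multiplicity 2.
Eigenvector v = (3,-2); generalized eigenvector w with (A-λI)w=v is (-2,1).
General solution: e^(-t)[C_1·v + C_2·(t·v + w)].

x_1(t) = 3C_1e^(-t) + 3C_2te^(-t) - 2C_2e^(-t), x_2(t) = -2C_1e^(-t) - 2C_2te^(-t) + C_2e^(-t)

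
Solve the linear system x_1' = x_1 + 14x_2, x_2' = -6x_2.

Coefficient matrix A = [[1, 14], [0, -6]].
Characteristic polynomial det(A - λI) = λ^2 + 5λ - 6 = 0.
Eigenvalues λ = 1, -6.
For λ=1: (A-λI) row 1 is [0, 14], so an eigenvector is (1, 0).
For λ=-6: (A-λI) row 1 is [7, 14], so an eigenvector is (2, -1).
General solution: K_1e^(t)(1,0) + K_2e^(-6t)(2,-1).

x_1(t) = K_1e^(t) + 2K_2e^(-6t), x_2(t) = -K_2e^(-6t)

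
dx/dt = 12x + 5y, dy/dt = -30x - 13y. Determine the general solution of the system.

Coefficient matrix A = [[12, 5], [-30, -13]].
Characteristic polynomial det(A - λI) = λ^2 + λ - 6 = 0.
Eigenvalues λ = -3, 2.
For λ=-3: (A-λI) row 1 is [15, 5], so an eigenvector is (-1, 3).
For λ=2: (A-λI) row 1 is [10, 5], so an eigenvector is (1, -2).
General solution: c_1e^(-3t)(-1,3) + c_2e^(2t)(1,-2).

x(t) = -c_1e^(-3t) + c_2e^(2t), y(t) = 3c_1e^(-3t) - 2c_2e^(2t)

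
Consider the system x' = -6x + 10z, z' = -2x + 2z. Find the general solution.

Coefficient matrix A = [[-6, 10], [-2, 2]].
Characteristic polynomial det(A - λI) = λ^2 + 4λ + 8 = 0.
Eigenvalues λ = -2 ± 2i (complex conjugate pair).
For λ=-2+2i: an eigenvector is (-1,0) - i(2,1) = (-1 - 2i, 0 - i).
A real fundamental pair from Re and Im of e^((-2+2i)t)v: X_1 = e^(-2t)(cos(2t)·(-1,0) + sin(2t)·(2,1)), X_2 = e^(-2t)(sin(2t)·(-1,0) - cos(2t)·(2,1)).
General solution: K_1X_1 + K_2X_2.

x(t) = 2K_1e^(-2t)sin(2t) - K_1e^(-2t)cos(2t) - K_2e^(-2t)sin(2t) - 2K_2e^(-2t)cos(2t), z(t) = K_1e^(-2t)sin(2t) - K_2e^(-2t)cos(2t)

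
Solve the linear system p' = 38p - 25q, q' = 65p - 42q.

Coefficient matrix A = [[38, -25], [65, -42]].
Characteristic polynomial det(A - λI) = λ^2 + 4λ + 29 = 0.
Eigenvalues λ = -2 ± 5i (complex conjugate pair).
For λ=-2+5i: an eigenvector is (-1,-2) - i(2,3) = (-1 - 2i, -2 - 3i).
A real fundamental pair from Re and Im of e^((-2+5i)t)v: X_1 = e^(-2t)(cos(5t)·(-1,-2) + sin(5t)·(2,3)), X_2 = e^(-2t)(sin(5t)·(-1,-2) - cos(5t)·(2,3)).
General solution: K_1X_1 + K_2X_2.

p(t) = 2K_1e^(-2t)sin(5t) - K_1e^(-2t)cos(5t) - K_2e^(-2t)sin(5t) - 2K_2e^(-2t)cos(5t), q(t) = 3K_1e^(-2t)sin(5t) - 2K_1e^(-2t)cos(5t) - 2K_2e^(-2t)sin(5t) - 3K_2e^(-2t)cos(5t)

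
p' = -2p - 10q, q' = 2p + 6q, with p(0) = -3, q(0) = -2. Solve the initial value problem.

Coefficient matrix A = [[-2, -10], [2, 6]].
Characteristic polynomial det(A - λI) = λ^2 - 4λ + 8 = 0.
Eigenvalues λ = 2 ± 2i (complex conjugate pair).
For λ=2+2i: an eigenvector is (1,0) - i(-2,1) = (1 + 2i, 0 - i).
A real fundamental pair from Re and Im of e^((2+2i)t)v: X_1 = e^(2t)(cos(2t)·(1,0) + sin(2t)·(-2,1)), X_2 = e^(2t)(sin(2t)·(1,0) - cos(2t)·(-2,1)).
General solution: c_1X_1 + c_2X_2.
Applying p(0)=-3, q(0)=-2 gives c_1=-7, c_2=2.

p(t) = 16e^(2t)sin(2t) - 3e^(2t)cos(2t), q(t) = -7e^(2t)sin(2t) - 2e^(2t)cos(2t)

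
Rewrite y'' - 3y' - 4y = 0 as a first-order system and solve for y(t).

y(t) = K_1e^(-t) + K_2e^(4t)

Let x_1 = y, x_2 = y'. Then x_1' = x_2 and x_2' = 4x_1 + 3x_2.
A = [[0,1],[4,3]]; det(A-λI) = λ^2 - 3λ - 4.
Eigenvalues λ = -1, 4 with eigenvectors (1,-1), (1,4).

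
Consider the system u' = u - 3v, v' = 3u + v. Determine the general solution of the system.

u(t) = C_1e^(t)sin(3t) - C_2e^(t)cos(3t), v(t) = -C_1e^(t)cos(3t) - C_2e^(t)sin(3t)

Coefficient matrix A = [[1, -3], [3, 1]].
Characteristic polynomial det(A - λI) = λ^2 - 2λ + 10 = 0.
Eigenvalues λ = 1 ± 3i (complex conjugate pair).
For λ=1+3i: an eigenvector is (0,-1) - i(1,0) = (0 - i, -1).
A real fundamental pair from Re and Im of e^((1+3i)t)v: X_1 = e^(t)(cos(3t)·(0,-1) + sin(3t)·(1,0)), X_2 = e^(t)(sin(3t)·(0,-1) - cos(3t)·(1,0)).
General solution: C_1X_1 + C_2X_2.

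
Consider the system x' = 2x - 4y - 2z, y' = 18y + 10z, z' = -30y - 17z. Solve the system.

x(t) = -2K_1e^(3t) + K_3e^(2t), y(t) = 2K_1e^(3t) + K_2e^(-2t), z(t) = -3K_1e^(3t) - 2K_2e^(-2t)

Coefficient matrix A = [[2, -4, -2], [0, 18, 10], [0, -30, -17]].
det(A - λI) = 0 gives eigenvalues λ = 3, -2, 2.
For λ=3: eigenvector (-2,2,-3).
For λ=-2: eigenvector (0,1,-2).
For λ=2: eigenvector (1,0,0).
General solution: K_1e^(3t)(-2,2,-3) + K_2e^(-2t)(0,1,-2) + K_3e^(2t)(1,0,0).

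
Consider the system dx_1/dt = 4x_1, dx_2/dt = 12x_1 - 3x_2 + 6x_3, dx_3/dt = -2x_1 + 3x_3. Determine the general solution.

Coefficient matrix A = [[4, 0, 0], [12, -3, 6], [-2, 0, 3]].
det(A - λI) = 0 gives eigenvalues λ = 4, -3, 3.
For λ=4: eigenvector (1,0,-2).
For λ=-3: eigenvector (0,1,0).
For λ=3: eigenvector (0,1,1).
General solution: K_1e^(4t)(1,0,-2) + K_2e^(-3t)(0,1,0) + K_3e^(3t)(0,1,1).

x_1(t) = K_1e^(4t), x_2(t) = K_2e^(-3t) + K_3e^(3t), x_3(t) = -2K_1e^(4t) + K_3e^(3t)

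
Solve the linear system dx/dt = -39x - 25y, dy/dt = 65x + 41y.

Coefficient matrix A = [[-39, -25], [65, 41]].
Characteristic polynomial det(A - λI) = λ^2 - 2λ + 26 = 0.
Eigenvalues λ = 1 ± 5i (complex conjugate pair).
For λ=1+5i: an eigenvector is (2,-3) - i(-1,2) = (2 + i, -3 - 2i).
A real fundamental pair from Re and Im of e^((1+5i)t)v: X_1 = e^(t)(cos(5t)·(2,-3) + sin(5t)·(-1,2)), X_2 = e^(t)(sin(5t)·(2,-3) - cos(5t)·(-1,2)).
General solution: C_1X_1 + C_2X_2.

x(t) = -C_1e^(t)sin(5t) + 2C_1e^(t)cos(5t) + 2C_2e^(t)sin(5t) + C_2e^(t)cos(5t), y(t) = 2C_1e^(t)sin(5t) - 3C_1e^(t)cos(5t) - 3C_2e^(t)sin(5t) - 2C_2e^(t)cos(5t)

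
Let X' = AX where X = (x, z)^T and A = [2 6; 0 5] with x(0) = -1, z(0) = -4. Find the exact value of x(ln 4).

A = [[2,6],[0,5]]; eigenvalues λ = 5, 2.
Eigenvectors: (-2,-1) for λ=5, (-1,0) for λ=2.
From the initial condition, c_1 = 4, c_2 = -7.
x(ln 4) = (4)(4^5)(-2) + (-7)(4^2)(-1) = -8080.

-8080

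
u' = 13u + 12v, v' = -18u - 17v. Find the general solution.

u(t) = -2c_1e^(-5t) + c_2e^(t), v(t) = 3c_1e^(-5t) - c_2e^(t)

Coefficient matrix A = [[13, 12], [-18, -17]].
Characteristic polynomial det(A - λI) = λ^2 + 4λ - 5 = 0.
Eigenvalues λ = -5, 1.
For λ=-5: (A-λI) row 1 is [18, 12], so an eigenvector is (-2, 3).
For λ=1: (A-λI) row 1 is [12, 12], so an eigenvector is (1, -1).
General solution: c_1e^(-5t)(-2,3) + c_2e^(t)(1,-1).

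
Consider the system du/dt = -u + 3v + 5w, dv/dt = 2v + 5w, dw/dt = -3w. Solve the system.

Coefficient matrix A = [[-1, 3, 5], [0, 2, 5], [0, 0, -3]].
det(A - λI) = 0 gives eigenvalues λ = -3, 2, -1.
For λ=-3: eigenvector (-1,-1,1).
For λ=2: eigenvector (1,1,0).
For λ=-1: eigenvector (1,0,0).
General solution: C_1e^(-3t)(-1,-1,1) + C_2e^(2t)(1,1,0) + C_3e^(-t)(1,0,0).

u(t) = -C_1e^(-3t) + C_2e^(2t) + C_3e^(-t), v(t) = -C_1e^(-3t) + C_2e^(2t), w(t) = C_1e^(-3t)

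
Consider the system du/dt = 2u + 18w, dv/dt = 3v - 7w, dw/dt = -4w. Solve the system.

Coefficient matrix A = [[2, 0, 18], [0, 3, -7], [0, 0, -4]].
det(A - λI) = 0 gives eigenvalues λ = 2, 3, -4.
For λ=2: eigenvector (1,0,0).
For λ=3: eigenvector (0,1,0).
For λ=-4: eigenvector (-3,1,1).
General solution: c_1e^(2t)(1,0,0) + c_2e^(3t)(0,1,0) + c_3e^(-4t)(-3,1,1).

u(t) = c_1e^(2t) - 3c_3e^(-4t), v(t) = c_2e^(3t) + c_3e^(-4t), w(t) = c_3e^(-4t)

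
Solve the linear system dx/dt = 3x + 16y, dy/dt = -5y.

Coefficient matrix A = [[3, 16], [0, -5]].
Characteristic polynomial det(A - λI) = λ^2 + 2λ - 15 = 0.
Eigenvalues λ = 3, -5.
For λ=3: (A-λI) row 1 is [0, 16], so an eigenvector is (1, 0).
For λ=-5: (A-λI) row 1 is [8, 16], so an eigenvector is (2, -1).
General solution: C_1e^(3t)(1,0) + C_2e^(-5t)(2,-1).

x(t) = C_1e^(3t) + 2C_2e^(-5t), y(t) = -C_2e^(-5t)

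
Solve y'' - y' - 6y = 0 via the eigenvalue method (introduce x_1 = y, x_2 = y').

y(t) = c_1e^(-2t) + c_2e^(3t)

Let x_1 = y, x_2 = y'. Then x_1' = x_2 and x_2' = 6x_1 + x_2.
A = [[0,1],[6,1]]; det(A-λI) = λ^2 - λ - 6.
Eigenvalues λ = -2, 3 with eigenvectors (1,-2), (1,3).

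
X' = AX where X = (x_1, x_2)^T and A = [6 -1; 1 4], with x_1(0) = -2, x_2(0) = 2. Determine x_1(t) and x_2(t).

x_1(t) = -4te^(5t) - 2e^(5t), x_2(t) = -4te^(5t) + 2e^(5t)

Coefficient matrix A = [[6, -1], [1, 4]].
Characteristic polynomial det(A - λI) = λ^2 - 10λ + 25 = 0.
Single eigenvalue λ = 5 with algebraic multiplicity 2.
Eigenvector v = (-1,-1); generalized eigenvector w with (A-λI)w=v is (-3,-2).
General solution: e^(5t)[C_1·v + C_2·(t·v + w)].
Applying x_1(0)=-2, x_2(0)=2 gives C_1=-10, C_2=4.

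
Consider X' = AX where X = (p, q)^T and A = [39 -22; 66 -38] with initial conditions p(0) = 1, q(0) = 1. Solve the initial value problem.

p(t) = 2e^(6t) - e^(-5t), q(t) = 3e^(6t) - 2e^(-5t)

Coefficient matrix A = [[39, -22], [66, -38]].
Characteristic polynomial det(A - λI) = λ^2 - λ - 30 = 0.
Eigenvalues λ = 6, -5.
For λ=6: (A-λI) row 1 is [33, -22], so an eigenvector is (2, 3).
For λ=-5: (A-λI) row 1 is [44, -22], so an eigenvector is (-1, -2).
General solution: K_1e^(6t)(2,3) + K_2e^(-5t)(-1,-2).
Applying p(0)=1, q(0)=1 gives K_1=1, K_2=1.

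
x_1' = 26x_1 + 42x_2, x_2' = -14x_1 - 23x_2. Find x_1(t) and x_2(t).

Coefficient matrix A = [[26, 42], [-14, -23]].
Characteristic polynomial det(A - λI) = λ^2 - 3λ - 10 = 0.
Eigenvalues λ = -2, 5.
For λ=-2: (A-λI) row 1 is [28, 42], so an eigenvector is (-3, 2).
For λ=5: (A-λI) row 1 is [21, 42], so an eigenvector is (2, -1).
General solution: c_1e^(-2t)(-3,2) + c_2e^(5t)(2,-1).

x_1(t) = -3c_1e^(-2t) + 2c_2e^(5t), x_2(t) = 2c_1e^(-2t) - c_2e^(5t)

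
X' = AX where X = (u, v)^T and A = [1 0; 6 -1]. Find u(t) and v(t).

u(t) = C_2e^(t), v(t) = C_1e^(-t) + 3C_2e^(t)

Coefficient matrix A = [[1, 0], [6, -1]].
Characteristic polynomial det(A - λI) = λ^2 - 1 = 0.
Eigenvalues λ = -1, 1.
For λ=-1: (A-λI) row 1 is [2, 0], so an eigenvector is (0, 1).
For λ=1: (A-λI) row 2 is [6, -2], so an eigenvector is (1, 3).
General solution: C_1e^(-t)(0,1) + C_2e^(t)(1,3).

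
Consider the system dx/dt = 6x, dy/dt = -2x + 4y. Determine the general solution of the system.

x(t) = -C_1e^(6t), y(t) = C_1e^(6t) - C_2e^(4t)

Coefficient matrix A = [[6, 0], [-2, 4]].
Characteristic polynomial det(A - λI) = λ^2 - 10λ + 24 = 0.
Eigenvalues λ = 6, 4.
For λ=6: (A-λI) row 2 is [-2, -2], so an eigenvector is (-1, 1).
For λ=4: (A-λI) row 1 is [2, 0], so an eigenvector is (0, -1).
General solution: C_1e^(6t)(-1,1) + C_2e^(4t)(0,-1).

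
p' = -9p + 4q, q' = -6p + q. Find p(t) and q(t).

p(t) = -K_1e^(-5t) - 2K_2e^(-3t), q(t) = -K_1e^(-5t) - 3K_2e^(-3t)

Coefficient matrix A = [[-9, 4], [-6, 1]].
Characteristic polynomial det(A - λI) = λ^2 + 8λ + 15 = 0.
Eigenvalues λ = -5, -3.
For λ=-5: (A-λI) row 1 is [-4, 4], so an eigenvector is (-1, -1).
For λ=-3: (A-λI) row 1 is [-6, 4], so an eigenvector is (-2, -3).
General solution: K_1e^(-5t)(-1,-1) + K_2e^(-3t)(-2,-3).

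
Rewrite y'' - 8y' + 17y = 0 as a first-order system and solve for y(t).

y(t) = C_1e^(4t)cos(t) + C_2e^(4t)sin(t)

Let x_1 = y, x_2 = y'. Then x_1' = x_2 and x_2' = -17x_1 + 8x_2.
A = [[0,1],[-17,8]]; det(A-λI) = λ^2 - 8λ + 17.
Eigenvalues λ = 4 ± i.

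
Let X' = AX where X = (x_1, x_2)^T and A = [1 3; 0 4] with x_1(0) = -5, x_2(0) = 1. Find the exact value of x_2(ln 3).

81

A = [[1,3],[0,4]]; eigenvalues λ = 1, 4.
Eigenvectors: (-1,0) for λ=1, (1,1) for λ=4.
From the initial condition, c_1 = 6, c_2 = 1.
x_2(ln 3) = (6)(3^1)(0) + (1)(3^4)(1) = 81.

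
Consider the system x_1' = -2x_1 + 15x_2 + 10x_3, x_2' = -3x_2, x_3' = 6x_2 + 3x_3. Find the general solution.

Coefficient matrix A = [[-2, 15, 10], [0, -3, 0], [0, 6, 3]].
det(A - λI) = 0 gives eigenvalues λ = 3, -3, -2.
For λ=3: eigenvector (2,0,1).
For λ=-3: eigenvector (-5,1,-1).
For λ=-2: eigenvector (1,0,0).
General solution: K_1e^(3t)(2,0,1) + K_2e^(-3t)(-5,1,-1) + K_3e^(-2t)(1,0,0).

x_1(t) = 2K_1e^(3t) - 5K_2e^(-3t) + K_3e^(-2t), x_2(t) = K_2e^(-3t), x_3(t) = K_1e^(3t) - K_2e^(-3t)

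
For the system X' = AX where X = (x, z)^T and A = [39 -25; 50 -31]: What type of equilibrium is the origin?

unstable spiral

A = [[39,-25],[50,-31]]; det(A-λI) = λ^2 - 8λ + 41.
λ = 4 ± 5i: positive real part.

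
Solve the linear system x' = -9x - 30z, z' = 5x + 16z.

Coefficient matrix A = [[-9, -30], [5, 16]].
Characteristic polynomial det(A - λI) = λ^2 - 7λ + 6 = 0.
Eigenvalues λ = 1, 6.
For λ=1: (A-λI) row 1 is [-10, -30], so an eigenvector is (-3, 1).
For λ=6: (A-λI) row 1 is [-15, -30], so an eigenvector is (2, -1).
General solution: C_1e^(t)(-3,1) + C_2e^(6t)(2,-1).

x(t) = -3C_1e^(t) + 2C_2e^(6t), z(t) = C_1e^(t) - C_2e^(6t)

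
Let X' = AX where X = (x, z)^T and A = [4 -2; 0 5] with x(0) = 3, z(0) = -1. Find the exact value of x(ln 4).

A = [[4,-2],[0,5]]; eigenvalues λ = 5, 4.
Eigenvectors: (2,-1) for λ=5, (-1,0) for λ=4.
From the initial condition, c_1 = 1, c_2 = -1.
x(ln 4) = (1)(4^5)(2) + (-1)(4^4)(-1) = 2304.

2304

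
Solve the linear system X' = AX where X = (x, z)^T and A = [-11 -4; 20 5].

x(t) = K_1e^(-3t)cos(4t) + K_2e^(-3t)sin(4t), z(t) = K_1e^(-3t)sin(4t) - 2K_1e^(-3t)cos(4t) - 2K_2e^(-3t)sin(4t) - K_2e^(-3t)cos(4t)

Coefficient matrix A = [[-11, -4], [20, 5]].
Characteristic polynomial det(A - λI) = λ^2 + 6λ + 25 = 0.
Eigenvalues λ = -3 ± 4i (complex conjugate pair).
For λ=-3+4i: an eigenvector is (1,-2) - i(0,1) = (1, -2 - i).
A real fundamental pair from Re and Im of e^((-3+4i)t)v: X_1 = e^(-3t)(cos(4t)·(1,-2) + sin(4t)·(0,1)), X_2 = e^(-3t)(sin(4t)·(1,-2) - cos(4t)·(0,1)).
General solution: K_1X_1 + K_2X_2.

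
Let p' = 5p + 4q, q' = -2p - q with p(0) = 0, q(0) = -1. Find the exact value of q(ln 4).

56

A = [[5,4],[-2,-1]]; eigenvalues λ = 3, 1.
Eigenvectors: (-2,1) for λ=3, (1,-1) for λ=1.
From the initial condition, c_1 = 1, c_2 = 2.
q(ln 4) = (1)(4^3)(1) + (2)(4^1)(-1) = 56.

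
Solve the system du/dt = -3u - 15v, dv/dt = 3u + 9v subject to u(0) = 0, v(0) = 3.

Coefficient matrix A = [[-3, -15], [3, 9]].
Characteristic polynomial det(A - λI) = λ^2 - 6λ + 18 = 0.
Eigenvalues λ = 3 ± 3i (complex conjugate pair).
For λ=3+3i: an eigenvector is (-2,1) - i(-1,0) = (-2 + i, 1).
A real fundamental pair from Re and Im of e^((3+3i)t)v: X_1 = e^(3t)(cos(3t)·(-2,1) + sin(3t)·(-1,0)), X_2 = e^(3t)(sin(3t)·(-2,1) - cos(3t)·(-1,0)).
General solution: C_1X_1 + C_2X_2.
Applying u(0)=0, v(0)=3 gives C_1=3, C_2=6.

u(t) = -15e^(3t)sin(3t), v(t) = 6e^(3t)sin(3t) + 3e^(3t)cos(3t)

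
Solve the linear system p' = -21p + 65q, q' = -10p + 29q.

p(t) = -2K_1e^(4t)sin(5t) + 3K_1e^(4t)cos(5t) + 3K_2e^(4t)sin(5t) + 2K_2e^(4t)cos(5t), q(t) = -K_1e^(4t)sin(5t) + K_1e^(4t)cos(5t) + K_2e^(4t)sin(5t) + K_2e^(4t)cos(5t)

Coefficient matrix A = [[-21, 65], [-10, 29]].
Characteristic polynomial det(A - λI) = λ^2 - 8λ + 41 = 0.
Eigenvalues λ = 4 ± 5i (complex conjugate pair).
For λ=4+5i: an eigenvector is (3,1) - i(-2,-1) = (3 + 2i, 1 + i).
A real fundamental pair from Re and Im of e^((4+5i)t)v: X_1 = e^(4t)(cos(5t)·(3,1) + sin(5t)·(-2,-1)), X_2 = e^(4t)(sin(5t)·(3,1) - cos(5t)·(-2,-1)).
General solution: K_1X_1 + K_2X_2.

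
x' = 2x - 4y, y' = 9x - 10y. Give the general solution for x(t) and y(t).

Coefficient matrix A = [[2, -4], [9, -10]].
Characteristic polynomial det(A - λI) = λ^2 + 8λ + 16 = 0.
Single eigenvalue λ = -4 with algebraic multiplicity 2.
Eigenvector v = (-2,-3); generalized eigenvector w with (A-λI)w=v is (1,2).
General solution: e^(-4t)[C_1·v + C_2·(t·v + w)].

x(t) = -2C_1e^(-4t) - 2C_2te^(-4t) + C_2e^(-4t), y(t) = -3C_1e^(-4t) - 3C_2te^(-4t) + 2C_2e^(-4t)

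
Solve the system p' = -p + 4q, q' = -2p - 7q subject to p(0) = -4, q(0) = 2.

Coefficient matrix A = [[-1, 4], [-2, -7]].
Characteristic polynomial det(A - λI) = λ^2 + 8λ + 15 = 0.
Eigenvalues λ = -3, -5.
For λ=-3: (A-λI) row 1 is [2, 4], so an eigenvector is (2, -1).
For λ=-5: (A-λI) row 1 is [4, 4], so an eigenvector is (1, -1).
General solution: c_1e^(-3t)(2,-1) + c_2e^(-5t)(1,-1).
Applying p(0)=-4, q(0)=2 gives c_1=-2, c_2=0.

p(t) = -4e^(-3t), q(t) = 2e^(-3t)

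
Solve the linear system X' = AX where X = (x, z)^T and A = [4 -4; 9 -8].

x(t) = -2c_1e^(-2t) - 2c_2te^(-2t) + c_2e^(-2t), z(t) = -3c_1e^(-2t) - 3c_2te^(-2t) + 2c_2e^(-2t)

Coefficient matrix A = [[4, -4], [9, -8]].
Characteristic polynomial det(A - λI) = λ^2 + 4λ + 4 = 0.
Single eigenvalue λ = -2 with algebraic multiplicity 2.
Eigenvector v = (-2,-3); generalized eigenvector w with (A-λI)w=v is (1,2).
General solution: e^(-2t)[c_1·v + c_2·(t·v + w)].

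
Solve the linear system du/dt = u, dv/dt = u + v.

Coefficient matrix A = [[1, 0], [1, 1]].
Characteristic polynomial det(A - λI) = λ^2 - 2λ + 1 = 0.
Single eigenvalue λ = 1 with algebraic multiplicity 2.
Eigenvector v = (0,-1); generalized eigenvector w with (A-λI)w=v is (-1,2).
General solution: e^(t)[K_1·v + K_2·(t·v + w)].

u(t) = -K_2e^(t), v(t) = -K_1e^(t) - K_2te^(t) + 2K_2e^(t)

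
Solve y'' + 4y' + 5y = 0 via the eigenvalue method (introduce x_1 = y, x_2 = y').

y(t) = C_1e^(-2t)cos(t) + C_2e^(-2t)sin(t)

Let x_1 = y, x_2 = y'. Then x_1' = x_2 and x_2' = -5x_1 - 4x_2.
A = [[0,1],[-5,-4]]; det(A-λI) = λ^2 + 4λ + 5.
Eigenvalues λ = -2 ± i.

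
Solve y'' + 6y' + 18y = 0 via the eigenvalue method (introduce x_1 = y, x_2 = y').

y(t) = C_1e^(-3t)cos(3t) + C_2e^(-3t)sin(3t)

Let x_1 = y, x_2 = y'. Then x_1' = x_2 and x_2' = -18x_1 - 6x_2.
A = [[0,1],[-18,-6]]; det(A-λI) = λ^2 + 6λ + 18.
Eigenvalues λ = -3 ± 3i.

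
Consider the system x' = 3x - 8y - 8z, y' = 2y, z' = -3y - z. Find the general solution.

Coefficient matrix A = [[3, -8, -8], [0, 2, 0], [0, -3, -1]].
det(A - λI) = 0 gives eigenvalues λ = 2, -1, 3.
For λ=2: eigenvector (0,-1,1).
For λ=-1: eigenvector (2,0,1).
For λ=3: eigenvector (1,0,0).
General solution: c_1e^(2t)(0,-1,1) + c_2e^(-t)(2,0,1) + c_3e^(3t)(1,0,0).

x(t) = 2c_2e^(-t) + c_3e^(3t), y(t) = -c_1e^(2t), z(t) = c_1e^(2t) + c_2e^(-t)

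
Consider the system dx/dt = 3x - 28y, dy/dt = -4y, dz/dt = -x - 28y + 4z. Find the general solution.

x(t) = c_1e^(3t) + 4c_2e^(-4t), y(t) = c_2e^(-4t), z(t) = c_1e^(3t) + 4c_2e^(-4t) - c_3e^(4t)

Coefficient matrix A = [[3, -28, 0], [0, -4, 0], [-1, -28, 4]].
det(A - λI) = 0 gives eigenvalues λ = 3, -4, 4.
For λ=3: eigenvector (1,0,1).
For λ=-4: eigenvector (4,1,4).
For λ=4: eigenvector (0,0,-1).
General solution: c_1e^(3t)(1,0,1) + c_2e^(-4t)(4,1,4) + c_3e^(4t)(0,0,-1).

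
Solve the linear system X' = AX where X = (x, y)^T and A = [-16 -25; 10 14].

x(t) = -c_1e^(-t)sin(5t) + 2c_1e^(-t)cos(5t) + 2c_2e^(-t)sin(5t) + c_2e^(-t)cos(5t), y(t) = c_1e^(-t)sin(5t) - c_1e^(-t)cos(5t) - c_2e^(-t)sin(5t) - c_2e^(-t)cos(5t)

Coefficient matrix A = [[-16, -25], [10, 14]].
Characteristic polynomial det(A - λI) = λ^2 + 2λ + 26 = 0.
Eigenvalues λ = -1 ± 5i (complex conjugate pair).
For λ=-1+5i: an eigenvector is (2,-1) - i(-1,1) = (2 + i, -1 - i).
A real fundamental pair from Re and Im of e^((-1+5i)t)v: X_1 = e^(-t)(cos(5t)·(2,-1) + sin(5t)·(-1,1)), X_2 = e^(-t)(sin(5t)·(2,-1) - cos(5t)·(-1,1)).
General solution: c_1X_1 + c_2X_2.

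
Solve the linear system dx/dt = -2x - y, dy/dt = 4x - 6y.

x(t) = -c_1e^(-4t) - c_2te^(-4t), y(t) = -2c_1e^(-4t) - 2c_2te^(-4t) + c_2e^(-4t)

Coefficient matrix A = [[-2, -1], [4, -6]].
Characteristic polynomial det(A - λI) = λ^2 + 8λ + 16 = 0.
Single eigenvalue λ = -4 with algebraic multiplicity 2.
Eigenvector v = (-1,-2); generalized eigenvector w with (A-λI)w=v is (0,1).
General solution: e^(-4t)[c_1·v + c_2·(t·v + w)].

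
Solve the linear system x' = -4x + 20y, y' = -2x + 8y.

x(t) = 3C_1e^(2t)sin(2t) - C_1e^(2t)cos(2t) - C_2e^(2t)sin(2t) - 3C_2e^(2t)cos(2t), y(t) = C_1e^(2t)sin(2t) - C_2e^(2t)cos(2t)

Coefficient matrix A = [[-4, 20], [-2, 8]].
Characteristic polynomial det(A - λI) = λ^2 - 4λ + 8 = 0.
Eigenvalues λ = 2 ± 2i (complex conjugate pair).
For λ=2+2i: an eigenvector is (-1,0) - i(3,1) = (-1 - 3i, 0 - i).
A real fundamental pair from Re and Im of e^((2+2i)t)v: X_1 = e^(2t)(cos(2t)·(-1,0) + sin(2t)·(3,1)), X_2 = e^(2t)(sin(2t)·(-1,0) - cos(2t)·(3,1)).
General solution: C_1X_1 + C_2X_2.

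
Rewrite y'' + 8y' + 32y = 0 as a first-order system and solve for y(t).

y(t) = c_1e^(-4t)cos(4t) + c_2e^(-4t)sin(4t)

Let x_1 = y, x_2 = y'. Then x_1' = x_2 and x_2' = -32x_1 - 8x_2.
A = [[0,1],[-32,-8]]; det(A-λI) = λ^2 + 8λ + 32.
Eigenvalues λ = -4 ± 4i.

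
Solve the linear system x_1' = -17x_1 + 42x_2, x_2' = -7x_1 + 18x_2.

x_1(t) = 3C_1e^(-3t) - 2C_2e^(4t), x_2(t) = C_1e^(-3t) - C_2e^(4t)

Coefficient matrix A = [[-17, 42], [-7, 18]].
Characteristic polynomial det(A - λI) = λ^2 - λ - 12 = 0.
Eigenvalues λ = -3, 4.
For λ=-3: (A-λI) row 1 is [-14, 42], so an eigenvector is (3, 1).
For λ=4: (A-λI) row 1 is [-21, 42], so an eigenvector is (-2, -1).
General solution: C_1e^(-3t)(3,1) + C_2e^(4t)(-2,-1).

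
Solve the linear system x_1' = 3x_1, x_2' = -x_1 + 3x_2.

x_1(t) = c_2e^(3t), x_2(t) = -c_1e^(3t) - c_2te^(3t) - c_2e^(3t)

Coefficient matrix A = [[3, 0], [-1, 3]].
Characteristic polynomial det(A - λI) = λ^2 - 6λ + 9 = 0.
Single eigenvalue λ = 3 with algebraic multiplicity 2.
Eigenvector v = (0,-1); generalized eigenvector w with (A-λI)w=v is (1,-1).
General solution: e^(3t)[c_1·v + c_2·(t·v + w)].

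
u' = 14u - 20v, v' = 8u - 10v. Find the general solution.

u(t) = 2K_1e^(2t)sin(4t) - K_1e^(2t)cos(4t) - K_2e^(2t)sin(4t) - 2K_2e^(2t)cos(4t), v(t) = K_1e^(2t)sin(4t) - K_1e^(2t)cos(4t) - K_2e^(2t)sin(4t) - K_2e^(2t)cos(4t)

Coefficient matrix A = [[14, -20], [8, -10]].
Characteristic polynomial det(A - λI) = λ^2 - 4λ + 20 = 0.
Eigenvalues λ = 2 ± 4i (complex conjugate pair).
For λ=2+4i: an eigenvector is (-1,-1) - i(2,1) = (-1 - 2i, -1 - i).
A real fundamental pair from Re and Im of e^((2+4i)t)v: X_1 = e^(2t)(cos(4t)·(-1,-1) + sin(4t)·(2,1)), X_2 = e^(2t)(sin(4t)·(-1,-1) - cos(4t)·(2,1)).
General solution: K_1X_1 + K_2X_2.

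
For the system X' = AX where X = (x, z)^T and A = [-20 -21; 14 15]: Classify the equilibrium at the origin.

A = [[-20,-21],[14,15]]; det(A-λI) = λ^2 + 5λ - 6.
λ = 1, -6: opposite signs.

saddle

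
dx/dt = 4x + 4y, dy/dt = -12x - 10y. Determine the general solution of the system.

Coefficient matrix A = [[4, 4], [-12, -10]].
Characteristic polynomial det(A - λI) = λ^2 + 6λ + 8 = 0.
Eigenvalues λ = -4, -2.
For λ=-4: (A-λI) row 1 is [8, 4], so an eigenvector is (-1, 2).
For λ=-2: (A-λI) row 1 is [6, 4], so an eigenvector is (2, -3).
General solution: c_1e^(-4t)(-1,2) + c_2e^(-2t)(2,-3).

x(t) = -c_1e^(-4t) + 2c_2e^(-2t), y(t) = 2c_1e^(-4t) - 3c_2e^(-2t)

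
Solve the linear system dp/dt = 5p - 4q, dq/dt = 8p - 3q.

Coefficient matrix A = [[5, -4], [8, -3]].
Characteristic polynomial det(A - λI) = λ^2 - 2λ + 17 = 0.
Eigenvalues λ = 1 ± 4i (complex conjugate pair).
For λ=1+4i: an eigenvector is (0,-1) - i(1,1) = (0 - i, -1 - i).
A real fundamental pair from Re and Im of e^((1+4i)t)v: X_1 = e^(t)(cos(4t)·(0,-1) + sin(4t)·(1,1)), X_2 = e^(t)(sin(4t)·(0,-1) - cos(4t)·(1,1)).
General solution: c_1X_1 + c_2X_2.

p(t) = c_1e^(t)sin(4t) - c_2e^(t)cos(4t), q(t) = c_1e^(t)sin(4t) - c_1e^(t)cos(4t) - c_2e^(t)sin(4t) - c_2e^(t)cos(4t)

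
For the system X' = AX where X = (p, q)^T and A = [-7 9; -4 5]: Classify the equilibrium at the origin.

stable improper node

A = [[-7,9],[-4,5]]; det(A-λI) = λ^2 + 2λ + 1.
repeated λ = -1 with a single eigenvector.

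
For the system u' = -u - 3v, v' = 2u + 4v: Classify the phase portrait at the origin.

A = [[-1,-3],[2,4]]; det(A-λI) = λ^2 - 3λ + 2.
λ = 1, 2: both positive.

unstable node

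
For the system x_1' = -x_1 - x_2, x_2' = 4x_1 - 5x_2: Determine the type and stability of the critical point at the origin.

stable improper node

A = [[-1,-1],[4,-5]]; det(A-λI) = λ^2 + 6λ + 9.
repeated λ = -3 with a single eigenvector.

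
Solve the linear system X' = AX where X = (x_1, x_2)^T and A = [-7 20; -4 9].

x_1(t) = -2c_1e^(t)sin(4t) + c_1e^(t)cos(4t) + c_2e^(t)sin(4t) + 2c_2e^(t)cos(4t), x_2(t) = -c_1e^(t)sin(4t) + c_2e^(t)cos(4t)

Coefficient matrix A = [[-7, 20], [-4, 9]].
Characteristic polynomial det(A - λI) = λ^2 - 2λ + 17 = 0.
Eigenvalues λ = 1 ± 4i (complex conjugate pair).
For λ=1+4i: an eigenvector is (1,0) - i(-2,-1) = (1 + 2i, 0 + i).
A real fundamental pair from Re and Im of e^((1+4i)t)v: X_1 = e^(t)(cos(4t)·(1,0) + sin(4t)·(-2,-1)), X_2 = e^(t)(sin(4t)·(1,0) - cos(4t)·(-2,-1)).
General solution: c_1X_1 + c_2X_2.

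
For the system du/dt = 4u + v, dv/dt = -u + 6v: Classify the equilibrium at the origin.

unstable improper node

A = [[4,1],[-1,6]]; det(A-λI) = λ^2 - 10λ + 25.
repeated λ = 5 with a single eigenvector.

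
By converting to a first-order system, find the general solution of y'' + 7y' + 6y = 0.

y(t) = C_1e^(-t) + C_2e^(-6t)

Let x_1 = y, x_2 = y'. Then x_1' = x_2 and x_2' = -6x_1 - 7x_2.
A = [[0,1],[-6,-7]]; det(A-λI) = λ^2 + 7λ + 6.
Eigenvalues λ = -1, -6 with eigenvectors (1,-1), (1,-6).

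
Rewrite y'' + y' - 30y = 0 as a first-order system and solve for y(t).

Let x_1 = y, x_2 = y'. Then x_1' = x_2 and x_2' = 30x_1 - x_2.
A = [[0,1],[30,-1]]; det(A-λI) = λ^2 + λ - 30.
Eigenvalues λ = -6, 5 with eigenvectors (1,-6), (1,5).

y(t) = K_1e^(-6t) + K_2e^(5t)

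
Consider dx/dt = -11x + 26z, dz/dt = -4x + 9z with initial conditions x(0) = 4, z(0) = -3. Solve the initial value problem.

Coefficient matrix A = [[-11, 26], [-4, 9]].
Characteristic polynomial det(A - λI) = λ^2 + 2λ + 5 = 0.
Eigenvalues λ = -1 ± 2i (complex conjugate pair).
For λ=-1+2i: an eigenvector is (-3,-1) - i(2,1) = (-3 - 2i, -1 - i).
A real fundamental pair from Re and Im of e^((-1+2i)t)v: X_1 = e^(-t)(cos(2t)·(-3,-1) + sin(2t)·(2,1)), X_2 = e^(-t)(sin(2t)·(-3,-1) - cos(2t)·(2,1)).
General solution: K_1X_1 + K_2X_2.
Applying x(0)=4, z(0)=-3 gives K_1=-10, K_2=13.

x(t) = -59e^(-t)sin(2t) + 4e^(-t)cos(2t), z(t) = -23e^(-t)sin(2t) - 3e^(-t)cos(2t)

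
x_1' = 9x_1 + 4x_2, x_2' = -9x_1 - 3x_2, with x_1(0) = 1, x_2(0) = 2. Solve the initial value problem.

Coefficient matrix A = [[9, 4], [-9, -3]].
Characteristic polynomial det(A - λI) = λ^2 - 6λ + 9 = 0.
Single eigenvalue λ = 3 with algebraic multiplicity 2.
Eigenvector v = (2,-3); generalized eigenvector w with (A-λI)w=v is (-1,2).
General solution: e^(3t)[c_1·v + c_2·(t·v + w)].
Applying x_1(0)=1, x_2(0)=2 gives c_1=4, c_2=7.

x_1(t) = 14te^(3t) + e^(3t), x_2(t) = -21te^(3t) + 2e^(3t)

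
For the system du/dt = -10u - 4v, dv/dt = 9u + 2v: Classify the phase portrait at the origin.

A = [[-10,-4],[9,2]]; det(A-λI) = λ^2 + 8λ + 16.
repeated λ = -4 with a single eigenvector.

stable improper node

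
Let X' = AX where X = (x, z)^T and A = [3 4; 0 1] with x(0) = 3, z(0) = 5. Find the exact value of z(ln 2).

10

A = [[3,4],[0,1]]; eigenvalues λ = 1, 3.
Eigenvectors: (2,-1) for λ=1, (-1,0) for λ=3.
From the initial condition, c_1 = -5, c_2 = -13.
z(ln 2) = (-5)(2^1)(-1) + (-13)(2^3)(0) = 10.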